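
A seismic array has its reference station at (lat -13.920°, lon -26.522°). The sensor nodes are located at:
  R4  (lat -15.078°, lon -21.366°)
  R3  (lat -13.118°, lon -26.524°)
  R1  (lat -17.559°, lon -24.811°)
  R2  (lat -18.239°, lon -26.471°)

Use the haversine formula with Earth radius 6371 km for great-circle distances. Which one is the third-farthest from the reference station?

Distance to each, sorted:
R4: 569.8 km
R2: 480.3 km
R1: 444.1 km
R3: 89.2 km
The third-farthest is R1 at 444.1 km.

R1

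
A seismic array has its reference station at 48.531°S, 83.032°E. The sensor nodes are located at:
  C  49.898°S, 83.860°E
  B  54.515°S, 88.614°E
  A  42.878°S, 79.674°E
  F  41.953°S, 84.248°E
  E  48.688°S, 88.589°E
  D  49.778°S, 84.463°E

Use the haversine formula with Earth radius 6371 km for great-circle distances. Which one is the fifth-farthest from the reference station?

Distances from the reference station (48.531°S, 83.032°E):
B: 768.8 km
F: 737.6 km
A: 680.4 km
E: 408.8 km
D: 173.4 km
C: 163.5 km
The fifth-farthest is D at 173.4 km.

D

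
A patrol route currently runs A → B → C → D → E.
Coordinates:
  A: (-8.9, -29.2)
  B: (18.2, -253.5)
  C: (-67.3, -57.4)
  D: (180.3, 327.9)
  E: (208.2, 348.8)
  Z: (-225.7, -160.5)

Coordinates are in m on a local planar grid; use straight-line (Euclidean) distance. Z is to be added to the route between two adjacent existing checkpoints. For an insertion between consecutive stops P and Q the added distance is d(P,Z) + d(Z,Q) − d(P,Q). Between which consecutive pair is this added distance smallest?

Added distance for inserting Z between each consecutive pair:
A–B: 288.6 m
B–C: 236.1 m
C–D: 366.1 m
D–E: 1269.3 m
Smallest added distance is 236.1 m, inserting between B and C.

between B and C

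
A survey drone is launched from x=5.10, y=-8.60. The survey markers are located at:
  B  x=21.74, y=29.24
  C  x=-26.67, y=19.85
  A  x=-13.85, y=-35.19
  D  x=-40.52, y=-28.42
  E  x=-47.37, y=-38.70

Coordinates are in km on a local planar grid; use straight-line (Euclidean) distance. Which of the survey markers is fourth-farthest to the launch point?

B

Distances from the launch point (x=5.10, y=-8.60):
E: 60.5 km
D: 49.7 km
C: 42.6 km
B: 41.3 km
A: 32.7 km
The fourth-farthest is B at 41.3 km.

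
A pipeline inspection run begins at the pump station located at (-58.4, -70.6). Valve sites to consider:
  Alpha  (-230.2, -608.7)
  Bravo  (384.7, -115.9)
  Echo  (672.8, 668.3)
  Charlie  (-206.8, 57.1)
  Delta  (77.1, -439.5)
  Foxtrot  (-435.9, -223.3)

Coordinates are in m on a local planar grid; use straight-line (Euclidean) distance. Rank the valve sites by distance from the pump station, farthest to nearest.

Computing each straight-line distance from (-58.4, -70.6):
Echo (672.8, 668.3): 1039.5 m
Alpha (-230.2, -608.7): 564.9 m
Bravo (384.7, -115.9): 445.4 m
Foxtrot (-435.9, -223.3): 407.2 m
Delta (77.1, -439.5): 393.0 m
Charlie (-206.8, 57.1): 195.8 m

Echo, Alpha, Bravo, Foxtrot, Delta, Charlie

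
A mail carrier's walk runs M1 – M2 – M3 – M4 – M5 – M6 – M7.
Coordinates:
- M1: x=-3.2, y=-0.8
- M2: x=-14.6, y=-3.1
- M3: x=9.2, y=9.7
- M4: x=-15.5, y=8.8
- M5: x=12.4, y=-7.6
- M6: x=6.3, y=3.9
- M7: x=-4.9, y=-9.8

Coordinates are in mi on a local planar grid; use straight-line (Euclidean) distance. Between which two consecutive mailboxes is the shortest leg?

M1–M2

Leg distances:
M1→M2: 11.6 mi
M2→M3: 27.0 mi
M3→M4: 24.7 mi
M4→M5: 32.4 mi
M5→M6: 13.0 mi
M6→M7: 17.7 mi
The shortest leg is M1–M2 at 11.6 mi.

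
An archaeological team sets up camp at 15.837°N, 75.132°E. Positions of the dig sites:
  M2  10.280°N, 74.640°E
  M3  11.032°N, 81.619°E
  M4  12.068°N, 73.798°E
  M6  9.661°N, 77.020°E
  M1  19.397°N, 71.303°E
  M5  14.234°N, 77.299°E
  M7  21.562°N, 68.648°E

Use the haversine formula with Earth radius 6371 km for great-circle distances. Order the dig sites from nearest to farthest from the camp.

Computing each great-circle distance from 15.837°N, 75.132°E:
M5 14.234°N, 77.299°E: 293.1 km
M4 12.068°N, 73.798°E: 443.1 km
M1 19.397°N, 71.303°E: 566.8 km
M2 10.280°N, 74.640°E: 620.2 km
M6 9.661°N, 77.020°E: 716.6 km
M3 11.032°N, 81.619°E: 881.7 km
M7 21.562°N, 68.648°E: 933.3 km

M5, M4, M1, M2, M6, M3, M7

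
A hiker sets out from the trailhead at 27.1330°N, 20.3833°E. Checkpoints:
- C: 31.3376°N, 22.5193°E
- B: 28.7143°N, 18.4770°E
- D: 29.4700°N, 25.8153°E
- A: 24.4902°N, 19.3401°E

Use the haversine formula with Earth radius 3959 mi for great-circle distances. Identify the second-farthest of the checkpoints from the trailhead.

C

Distances from the trailhead (27.1330°N, 20.3833°E):
D: 367.8 mi
C: 317.8 mi
A: 193.8 mi
B: 159.6 mi
The second-farthest is C at 317.8 mi.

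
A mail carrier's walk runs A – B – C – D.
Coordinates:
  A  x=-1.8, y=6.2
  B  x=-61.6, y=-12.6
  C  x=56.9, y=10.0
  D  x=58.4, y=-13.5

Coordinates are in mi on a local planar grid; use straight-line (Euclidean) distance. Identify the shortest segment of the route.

Leg distances:
A→B: 62.7 mi
B→C: 120.6 mi
C→D: 23.5 mi
The shortest leg is C–D at 23.5 mi.

C–D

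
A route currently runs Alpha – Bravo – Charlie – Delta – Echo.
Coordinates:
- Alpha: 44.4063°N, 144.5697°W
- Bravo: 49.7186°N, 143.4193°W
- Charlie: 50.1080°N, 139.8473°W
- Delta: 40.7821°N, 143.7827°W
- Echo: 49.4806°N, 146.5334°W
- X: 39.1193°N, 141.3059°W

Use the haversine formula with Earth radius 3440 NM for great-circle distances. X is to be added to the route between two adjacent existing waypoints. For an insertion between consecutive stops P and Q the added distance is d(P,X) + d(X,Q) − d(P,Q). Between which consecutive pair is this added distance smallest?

between Charlie and Delta

Added distance for inserting X between each consecutive pair:
Alpha–Bravo: 669.7 NM
Bravo–Charlie: 1165.3 NM
Charlie–Delta: 230.5 NM
Delta–Echo: 277.5 NM
Smallest added distance is 230.5 NM, inserting between Charlie and Delta.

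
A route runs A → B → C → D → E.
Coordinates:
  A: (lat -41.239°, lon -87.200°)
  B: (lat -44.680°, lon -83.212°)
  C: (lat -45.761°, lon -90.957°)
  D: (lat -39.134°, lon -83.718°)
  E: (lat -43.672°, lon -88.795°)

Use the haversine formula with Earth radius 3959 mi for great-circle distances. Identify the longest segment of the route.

Leg distances:
A→B: 311.7 mi
B→C: 384.1 mi
C→D: 587.6 mi
D→E: 409.2 mi
The longest leg is C–D at 587.6 mi.

C–D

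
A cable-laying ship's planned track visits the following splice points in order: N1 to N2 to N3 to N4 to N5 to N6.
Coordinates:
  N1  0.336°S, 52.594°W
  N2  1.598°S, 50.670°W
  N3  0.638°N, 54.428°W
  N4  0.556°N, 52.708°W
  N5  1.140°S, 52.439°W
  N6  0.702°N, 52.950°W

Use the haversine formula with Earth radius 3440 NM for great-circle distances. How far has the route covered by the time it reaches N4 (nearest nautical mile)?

504 NM

Leg distances:
N1→N2: 138.1 NM  (cumulative 138.1 NM)
N2→N3: 262.5 NM  (cumulative 400.7 NM)
N3→N4: 103.4 NM  (cumulative 504.0 NM)
Cumulative distance at N4 ≈ 504 NM.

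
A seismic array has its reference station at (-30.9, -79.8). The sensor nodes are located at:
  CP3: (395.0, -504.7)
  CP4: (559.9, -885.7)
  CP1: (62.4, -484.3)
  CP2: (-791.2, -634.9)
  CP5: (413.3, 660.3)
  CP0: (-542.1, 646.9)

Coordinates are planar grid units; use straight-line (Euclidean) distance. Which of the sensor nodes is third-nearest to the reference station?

Distances from the reference station ((-30.9, -79.8)):
CP1: 415.1
CP3: 601.6
CP5: 863.2
CP0: 888.5
CP2: 941.4
CP4: 999.3
The third-nearest is CP5 at 863.2.

CP5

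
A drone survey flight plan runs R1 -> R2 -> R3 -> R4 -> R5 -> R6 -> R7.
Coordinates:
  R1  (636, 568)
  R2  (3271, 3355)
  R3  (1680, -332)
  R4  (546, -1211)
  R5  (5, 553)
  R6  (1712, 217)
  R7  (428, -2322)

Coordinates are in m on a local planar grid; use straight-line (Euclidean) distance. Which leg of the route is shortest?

Leg distances:
R1→R2: 3835.4 m
R2→R3: 4015.6 m
R3→R4: 1434.8 m
R4→R5: 1845.1 m
R5→R6: 1739.8 m
R6→R7: 2845.2 m
The shortest leg is R3–R4 at 1434.8 m.

R3–R4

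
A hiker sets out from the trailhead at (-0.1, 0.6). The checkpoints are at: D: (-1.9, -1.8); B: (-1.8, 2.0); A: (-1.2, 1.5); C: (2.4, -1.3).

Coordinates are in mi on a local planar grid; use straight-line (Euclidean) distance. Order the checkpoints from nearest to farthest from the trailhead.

A, B, D, C

Distances from the trailhead:
A (-1.2, 1.5): 1.4 mi
B (-1.8, 2.0): 2.2 mi
D (-1.9, -1.8): 3.0 mi
C (2.4, -1.3): 3.1 mi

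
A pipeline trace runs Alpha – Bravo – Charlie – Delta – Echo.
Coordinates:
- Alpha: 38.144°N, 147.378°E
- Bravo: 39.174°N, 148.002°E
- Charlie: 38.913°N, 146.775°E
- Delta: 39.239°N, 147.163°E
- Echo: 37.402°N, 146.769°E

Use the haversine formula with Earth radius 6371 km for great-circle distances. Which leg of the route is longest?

Delta–Echo

Leg distances:
Alpha→Bravo: 126.7 km
Bravo→Charlie: 109.9 km
Charlie→Delta: 49.4 km
Delta→Echo: 207.1 km
The longest leg is Delta–Echo at 207.1 km.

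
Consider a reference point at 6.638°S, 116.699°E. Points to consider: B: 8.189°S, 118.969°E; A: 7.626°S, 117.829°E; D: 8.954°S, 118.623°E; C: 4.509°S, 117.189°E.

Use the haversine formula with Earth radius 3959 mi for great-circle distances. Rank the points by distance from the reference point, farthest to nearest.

Distances from the reference point:
D 8.954°S, 118.623°E: 207.3 mi
B 8.189°S, 118.969°E: 188.9 mi
C 4.509°S, 117.189°E: 150.9 mi
A 7.626°S, 117.829°E: 103.3 mi

D, B, C, A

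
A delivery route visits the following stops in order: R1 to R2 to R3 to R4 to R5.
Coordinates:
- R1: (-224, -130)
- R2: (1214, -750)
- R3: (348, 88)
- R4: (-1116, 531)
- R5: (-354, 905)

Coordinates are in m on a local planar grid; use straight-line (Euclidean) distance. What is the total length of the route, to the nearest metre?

5149 m

Leg distances:
R1→R2: 1566.0 m  (cumulative 1566.0 m)
R2→R3: 1205.1 m  (cumulative 2771.0 m)
R3→R4: 1529.6 m  (cumulative 4300.6 m)
R4→R5: 848.8 m  (cumulative 5149.4 m)
Total route length ≈ 5149 m.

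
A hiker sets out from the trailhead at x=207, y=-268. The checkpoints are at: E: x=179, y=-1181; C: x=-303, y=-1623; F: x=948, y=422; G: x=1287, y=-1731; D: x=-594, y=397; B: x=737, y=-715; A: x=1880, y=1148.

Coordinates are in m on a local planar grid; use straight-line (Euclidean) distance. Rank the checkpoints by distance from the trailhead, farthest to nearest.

Distance from the trailhead at x=207, y=-268 to each:
A x=1880, y=1148: 2191.8 m
G x=1287, y=-1731: 1818.5 m
C x=-303, y=-1623: 1447.8 m
D x=-594, y=397: 1041.1 m
F x=948, y=422: 1012.5 m
E x=179, y=-1181: 913.4 m
B x=737, y=-715: 693.3 m

A, G, C, D, F, E, B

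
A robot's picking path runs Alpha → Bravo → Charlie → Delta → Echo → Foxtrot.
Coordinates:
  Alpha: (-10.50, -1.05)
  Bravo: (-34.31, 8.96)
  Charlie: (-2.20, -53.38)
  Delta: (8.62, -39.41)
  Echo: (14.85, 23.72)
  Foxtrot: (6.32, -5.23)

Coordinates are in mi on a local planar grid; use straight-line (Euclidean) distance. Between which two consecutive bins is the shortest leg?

Charlie–Delta

Leg distances:
Alpha→Bravo: 25.8 mi
Bravo→Charlie: 70.1 mi
Charlie→Delta: 17.7 mi
Delta→Echo: 63.4 mi
Echo→Foxtrot: 30.2 mi
The shortest leg is Charlie–Delta at 17.7 mi.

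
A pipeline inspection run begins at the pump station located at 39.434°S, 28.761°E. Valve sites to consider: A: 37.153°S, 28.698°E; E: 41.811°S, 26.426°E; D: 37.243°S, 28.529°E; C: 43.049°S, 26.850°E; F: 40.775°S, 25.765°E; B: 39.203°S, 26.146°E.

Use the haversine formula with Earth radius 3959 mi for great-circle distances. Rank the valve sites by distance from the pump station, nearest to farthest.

B, D, A, F, E, C

Distance from the pump station at 39.434°S, 28.761°E to each:
B 39.203°S, 26.146°E: 140.7 mi
D 37.243°S, 28.529°E: 151.9 mi
A 37.153°S, 28.698°E: 157.6 mi
F 40.775°S, 25.765°E: 183.4 mi
E 41.811°S, 26.426°E: 204.9 mi
C 43.049°S, 26.850°E: 268.8 mi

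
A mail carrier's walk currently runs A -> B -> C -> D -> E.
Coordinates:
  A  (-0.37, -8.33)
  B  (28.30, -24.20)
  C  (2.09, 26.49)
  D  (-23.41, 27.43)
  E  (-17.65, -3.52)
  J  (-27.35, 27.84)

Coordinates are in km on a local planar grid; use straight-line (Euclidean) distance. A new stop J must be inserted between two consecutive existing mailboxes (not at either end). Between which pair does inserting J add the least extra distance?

between D and E

Added distance for inserting J between each consecutive pair:
A–B: 88.5 km
B–C: 48.6 km
C–D: 7.9 km
D–E: 5.3 km
Smallest added distance is 5.3 km, inserting between D and E.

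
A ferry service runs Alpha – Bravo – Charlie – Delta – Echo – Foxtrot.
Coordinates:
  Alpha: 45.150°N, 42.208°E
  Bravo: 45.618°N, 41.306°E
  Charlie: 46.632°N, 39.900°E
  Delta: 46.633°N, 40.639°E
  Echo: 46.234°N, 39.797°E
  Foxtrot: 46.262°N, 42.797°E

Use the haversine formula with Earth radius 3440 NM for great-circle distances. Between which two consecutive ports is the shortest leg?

Charlie–Delta

Leg distances:
Alpha→Bravo: 47.3 NM
Bravo→Charlie: 84.4 NM
Charlie→Delta: 30.5 NM
Delta→Echo: 42.3 NM
Echo→Foxtrot: 124.6 NM
The shortest leg is Charlie–Delta at 30.5 NM.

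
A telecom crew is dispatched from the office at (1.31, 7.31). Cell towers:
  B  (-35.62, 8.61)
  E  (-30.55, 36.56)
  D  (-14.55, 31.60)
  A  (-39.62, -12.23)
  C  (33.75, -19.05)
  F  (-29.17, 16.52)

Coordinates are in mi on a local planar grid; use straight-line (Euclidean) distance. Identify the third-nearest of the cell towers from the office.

Distances from the office ((1.31, 7.31)):
D: 29.0 mi
F: 31.8 mi
B: 37.0 mi
C: 41.8 mi
E: 43.3 mi
A: 45.4 mi
The third-nearest is B at 37.0 mi.

B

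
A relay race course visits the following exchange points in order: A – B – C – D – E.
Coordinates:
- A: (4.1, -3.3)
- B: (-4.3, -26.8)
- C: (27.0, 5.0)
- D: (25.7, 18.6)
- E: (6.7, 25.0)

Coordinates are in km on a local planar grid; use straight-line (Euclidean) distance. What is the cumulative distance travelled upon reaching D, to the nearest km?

83 km

Leg distances:
A→B: 25.0 km  (cumulative 25.0 km)
B→C: 44.6 km  (cumulative 69.6 km)
C→D: 13.7 km  (cumulative 83.2 km)
Cumulative distance at D ≈ 83 km.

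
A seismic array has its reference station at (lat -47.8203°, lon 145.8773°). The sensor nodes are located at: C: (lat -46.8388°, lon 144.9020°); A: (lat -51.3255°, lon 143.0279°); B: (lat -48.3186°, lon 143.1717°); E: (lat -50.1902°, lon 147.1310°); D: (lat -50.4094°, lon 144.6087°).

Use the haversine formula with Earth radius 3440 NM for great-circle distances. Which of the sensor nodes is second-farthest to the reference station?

D

Distance to each, sorted:
A: 237.9 NM
D: 163.2 NM
E: 150.6 NM
B: 112.6 NM
C: 71.0 NM
The second-farthest is D at 163.2 NM.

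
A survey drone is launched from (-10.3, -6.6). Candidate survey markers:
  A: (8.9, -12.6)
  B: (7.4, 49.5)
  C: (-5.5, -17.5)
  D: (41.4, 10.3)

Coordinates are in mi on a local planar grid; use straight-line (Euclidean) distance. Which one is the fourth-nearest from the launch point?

Distances from the launch point ((-10.3, -6.6)):
C: 11.9 mi
A: 20.1 mi
D: 54.4 mi
B: 58.8 mi
The fourth-nearest is B at 58.8 mi.

B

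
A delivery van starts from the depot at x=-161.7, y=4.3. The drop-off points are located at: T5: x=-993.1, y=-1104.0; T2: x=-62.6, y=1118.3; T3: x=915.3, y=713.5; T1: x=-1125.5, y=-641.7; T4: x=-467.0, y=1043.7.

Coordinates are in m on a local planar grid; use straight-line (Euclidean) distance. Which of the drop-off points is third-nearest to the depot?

T1

Distance to each, sorted:
T4: 1083.3 m
T2: 1118.4 m
T1: 1160.3 m
T3: 1289.5 m
T5: 1385.5 m
The third-nearest is T1 at 1160.3 m.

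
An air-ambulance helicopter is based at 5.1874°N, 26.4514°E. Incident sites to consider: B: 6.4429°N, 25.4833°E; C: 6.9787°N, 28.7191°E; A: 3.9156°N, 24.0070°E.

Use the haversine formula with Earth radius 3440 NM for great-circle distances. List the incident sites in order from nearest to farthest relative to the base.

Computing each great-circle distance from 5.1874°N, 26.4514°E:
B 6.4429°N, 25.4833°E: 95.0 NM
A 3.9156°N, 24.0070°E: 165.0 NM
C 6.9787°N, 28.7191°E: 172.9 NM

B, A, C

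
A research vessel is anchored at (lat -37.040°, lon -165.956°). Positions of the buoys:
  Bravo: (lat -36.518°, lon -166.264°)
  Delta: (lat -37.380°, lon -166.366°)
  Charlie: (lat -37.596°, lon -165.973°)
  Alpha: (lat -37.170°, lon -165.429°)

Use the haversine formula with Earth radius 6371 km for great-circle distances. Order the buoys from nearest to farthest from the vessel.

Alpha, Delta, Charlie, Bravo

Distance from the vessel at (lat -37.040°, lon -165.956°) to each:
Alpha (lat -37.170°, lon -165.429°): 48.9 km
Delta (lat -37.380°, lon -166.366°): 52.4 km
Charlie (lat -37.596°, lon -165.973°): 61.8 km
Bravo (lat -36.518°, lon -166.264°): 64.2 km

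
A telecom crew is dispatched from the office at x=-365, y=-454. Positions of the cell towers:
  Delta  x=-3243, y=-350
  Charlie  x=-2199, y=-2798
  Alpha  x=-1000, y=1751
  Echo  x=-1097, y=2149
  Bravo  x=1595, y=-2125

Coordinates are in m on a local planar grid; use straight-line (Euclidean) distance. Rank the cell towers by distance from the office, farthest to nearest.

Computing each straight-line distance from x=-365, y=-454:
Charlie x=-2199, y=-2798: 2976.2 m
Delta x=-3243, y=-350: 2879.9 m
Echo x=-1097, y=2149: 2704.0 m
Bravo x=1595, y=-2125: 2575.6 m
Alpha x=-1000, y=1751: 2294.6 m

Charlie, Delta, Echo, Bravo, Alpha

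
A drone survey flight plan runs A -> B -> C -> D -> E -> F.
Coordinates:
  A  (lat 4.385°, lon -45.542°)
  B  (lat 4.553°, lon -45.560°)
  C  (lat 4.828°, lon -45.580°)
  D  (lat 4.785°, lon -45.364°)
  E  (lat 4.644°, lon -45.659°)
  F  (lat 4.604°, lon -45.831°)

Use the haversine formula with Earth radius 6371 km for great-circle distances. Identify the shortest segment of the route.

A–B

Leg distances:
A→B: 18.8 km
B→C: 30.7 km
C→D: 24.4 km
D→E: 36.3 km
E→F: 19.6 km
The shortest leg is A–B at 18.8 km.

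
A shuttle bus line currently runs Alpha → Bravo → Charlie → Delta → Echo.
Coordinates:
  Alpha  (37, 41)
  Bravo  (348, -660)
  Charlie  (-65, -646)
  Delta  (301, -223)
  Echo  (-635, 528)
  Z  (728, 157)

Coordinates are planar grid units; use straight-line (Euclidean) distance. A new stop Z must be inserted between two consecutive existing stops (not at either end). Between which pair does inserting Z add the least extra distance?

between Delta and Echo

Added distance for inserting Z between each consecutive pair:
Alpha–Bravo: 834.8
Bravo–Charlie: 1616.4
Charlie–Delta: 1140.8
Delta–Echo: 784.2
Smallest added distance is 784.2, inserting between Delta and Echo.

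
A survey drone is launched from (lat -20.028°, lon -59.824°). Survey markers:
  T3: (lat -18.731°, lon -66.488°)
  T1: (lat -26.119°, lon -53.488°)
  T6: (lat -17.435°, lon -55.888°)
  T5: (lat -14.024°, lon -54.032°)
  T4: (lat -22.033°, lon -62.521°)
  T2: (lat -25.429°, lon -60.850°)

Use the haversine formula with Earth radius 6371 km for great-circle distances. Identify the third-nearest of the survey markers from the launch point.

T2

Distances from the launch point ((lat -20.028°, lon -59.824°)):
T4: 357.8 km
T6: 504.9 km
T2: 609.7 km
T3: 713.7 km
T5: 908.0 km
T1: 937.1 km
The third-nearest is T2 at 609.7 km.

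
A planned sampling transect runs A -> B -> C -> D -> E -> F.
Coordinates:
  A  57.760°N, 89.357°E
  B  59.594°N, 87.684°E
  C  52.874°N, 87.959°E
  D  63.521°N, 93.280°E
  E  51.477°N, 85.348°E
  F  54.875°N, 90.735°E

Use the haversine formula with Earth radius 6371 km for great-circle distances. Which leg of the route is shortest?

Leg distances:
A→B: 225.7 km
B→C: 747.4 km
C→D: 1223.2 km
D→E: 1418.1 km
E→F: 520.9 km
The shortest leg is A–B at 225.7 km.

A–B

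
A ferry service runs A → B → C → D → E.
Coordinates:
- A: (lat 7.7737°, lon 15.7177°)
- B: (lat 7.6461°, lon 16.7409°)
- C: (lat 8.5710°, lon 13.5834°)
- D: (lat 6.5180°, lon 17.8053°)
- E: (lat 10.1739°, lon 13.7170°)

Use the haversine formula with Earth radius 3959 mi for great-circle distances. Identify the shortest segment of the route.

A–B

Leg distances:
A→B: 70.6 mi
B→C: 225.2 mi
C→D: 322.1 mi
D→E: 376.7 mi
The shortest leg is A–B at 70.6 mi.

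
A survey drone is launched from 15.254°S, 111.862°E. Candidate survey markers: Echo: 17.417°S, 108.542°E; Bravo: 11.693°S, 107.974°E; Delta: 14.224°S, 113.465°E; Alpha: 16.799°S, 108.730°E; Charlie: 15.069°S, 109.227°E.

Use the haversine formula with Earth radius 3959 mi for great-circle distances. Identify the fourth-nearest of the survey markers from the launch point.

Echo

Distances from the launch point (15.254°S, 111.862°E):
Delta: 128.6 mi
Charlie: 176.2 mi
Alpha: 233.8 mi
Echo: 266.1 mi
Bravo: 358.8 mi
The fourth-nearest is Echo at 266.1 mi.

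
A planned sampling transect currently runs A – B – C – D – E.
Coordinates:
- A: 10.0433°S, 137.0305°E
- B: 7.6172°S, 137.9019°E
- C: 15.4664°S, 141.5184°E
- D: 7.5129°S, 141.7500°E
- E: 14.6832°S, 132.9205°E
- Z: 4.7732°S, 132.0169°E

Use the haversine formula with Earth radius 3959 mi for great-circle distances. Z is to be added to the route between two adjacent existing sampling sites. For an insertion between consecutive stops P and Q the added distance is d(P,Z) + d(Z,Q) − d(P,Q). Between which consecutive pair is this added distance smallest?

Added distance for inserting Z between each consecutive pair:
A–B: 772.1 mi
B–C: 835.5 mi
C–D: 1126.1 mi
D–E: 605.6 mi
Smallest added distance is 605.6 mi, inserting between D and E.

between D and E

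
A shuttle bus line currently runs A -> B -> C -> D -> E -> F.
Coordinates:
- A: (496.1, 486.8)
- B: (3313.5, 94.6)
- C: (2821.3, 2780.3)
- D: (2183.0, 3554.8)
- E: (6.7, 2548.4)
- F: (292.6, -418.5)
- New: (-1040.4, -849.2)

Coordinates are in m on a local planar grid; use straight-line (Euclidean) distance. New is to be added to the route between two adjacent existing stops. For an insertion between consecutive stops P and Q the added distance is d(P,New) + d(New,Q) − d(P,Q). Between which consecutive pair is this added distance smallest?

between E and F

Added distance for inserting New between each consecutive pair:
A–B: 3646.6 m
B–C: 7024.2 m
C–D: 9753.6 m
D–E: 6615.2 m
E–F: 1975.5 m
Smallest added distance is 1975.5 m, inserting between E and F.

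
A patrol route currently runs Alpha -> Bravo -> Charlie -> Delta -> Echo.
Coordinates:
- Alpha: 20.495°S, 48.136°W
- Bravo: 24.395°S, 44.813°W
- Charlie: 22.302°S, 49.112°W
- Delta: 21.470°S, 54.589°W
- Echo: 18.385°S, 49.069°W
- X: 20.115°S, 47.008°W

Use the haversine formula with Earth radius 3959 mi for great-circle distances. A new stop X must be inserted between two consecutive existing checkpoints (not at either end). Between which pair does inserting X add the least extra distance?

between Alpha and Bravo

Added distance for inserting X between each consecutive pair:
Alpha–Bravo: 62.0 mi
Bravo–Charlie: 221.7 mi
Charlie–Delta: 345.7 mi
Delta–Echo: 261.3 mi
Smallest added distance is 62.0 mi, inserting between Alpha and Bravo.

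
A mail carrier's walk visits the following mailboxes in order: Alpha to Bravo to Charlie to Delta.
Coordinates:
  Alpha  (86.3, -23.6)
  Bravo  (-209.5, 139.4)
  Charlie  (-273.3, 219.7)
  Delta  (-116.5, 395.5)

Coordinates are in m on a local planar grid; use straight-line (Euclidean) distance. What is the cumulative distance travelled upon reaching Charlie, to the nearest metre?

440 m

Leg distances:
Alpha→Bravo: 337.7 m  (cumulative 337.7 m)
Bravo→Charlie: 102.6 m  (cumulative 440.3 m)
Cumulative distance at Charlie ≈ 440 m.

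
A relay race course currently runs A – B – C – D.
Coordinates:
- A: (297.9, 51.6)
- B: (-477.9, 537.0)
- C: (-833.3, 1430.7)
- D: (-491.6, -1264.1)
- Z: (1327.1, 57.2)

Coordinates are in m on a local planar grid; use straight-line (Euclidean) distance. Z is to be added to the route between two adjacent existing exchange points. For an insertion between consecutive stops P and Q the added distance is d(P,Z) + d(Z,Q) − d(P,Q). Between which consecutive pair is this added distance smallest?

between A and B

Added distance for inserting Z between each consecutive pair:
A–B: 1981.8 m
B–C: 3466.0 m
C–D: 2091.7 m
Smallest added distance is 1981.8 m, inserting between A and B.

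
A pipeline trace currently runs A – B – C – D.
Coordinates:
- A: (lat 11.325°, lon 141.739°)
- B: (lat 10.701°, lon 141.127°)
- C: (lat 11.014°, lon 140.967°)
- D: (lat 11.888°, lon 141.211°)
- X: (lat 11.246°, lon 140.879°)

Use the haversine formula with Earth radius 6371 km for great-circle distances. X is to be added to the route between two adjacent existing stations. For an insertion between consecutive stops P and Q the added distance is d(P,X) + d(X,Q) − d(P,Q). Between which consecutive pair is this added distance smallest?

Added distance for inserting X between each consecutive pair:
A–B: 64.2 km
B–C: 55.0 km
C–D: 6.8 km
Smallest added distance is 6.8 km, inserting between C and D.

between C and D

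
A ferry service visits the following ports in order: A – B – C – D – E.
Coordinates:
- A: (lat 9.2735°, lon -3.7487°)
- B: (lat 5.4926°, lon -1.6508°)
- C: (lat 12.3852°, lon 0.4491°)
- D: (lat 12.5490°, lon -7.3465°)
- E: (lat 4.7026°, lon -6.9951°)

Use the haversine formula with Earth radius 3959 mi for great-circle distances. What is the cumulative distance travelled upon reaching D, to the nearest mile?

1322 mi

Leg distances:
A→B: 298.2 mi  (cumulative 298.2 mi)
B→C: 497.3 mi  (cumulative 795.5 mi)
C→D: 526.1 mi  (cumulative 1321.6 mi)
Cumulative distance at D ≈ 1322 mi.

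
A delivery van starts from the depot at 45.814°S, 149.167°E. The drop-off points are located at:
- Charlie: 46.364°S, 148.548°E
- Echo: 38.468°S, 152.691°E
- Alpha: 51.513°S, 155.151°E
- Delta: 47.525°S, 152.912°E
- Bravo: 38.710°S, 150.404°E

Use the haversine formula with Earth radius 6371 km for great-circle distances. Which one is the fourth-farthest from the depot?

Distances from the depot (45.814°S, 149.167°E):
Echo: 866.7 km
Bravo: 796.4 km
Alpha: 770.6 km
Delta: 343.2 km
Charlie: 77.6 km
The fourth-farthest is Delta at 343.2 km.

Delta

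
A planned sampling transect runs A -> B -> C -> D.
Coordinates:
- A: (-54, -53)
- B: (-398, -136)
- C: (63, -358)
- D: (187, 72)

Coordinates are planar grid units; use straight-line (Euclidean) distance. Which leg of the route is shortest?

A–B

Leg distances:
A→B: 353.9
B→C: 511.7
C→D: 447.5
The shortest leg is A–B at 353.9.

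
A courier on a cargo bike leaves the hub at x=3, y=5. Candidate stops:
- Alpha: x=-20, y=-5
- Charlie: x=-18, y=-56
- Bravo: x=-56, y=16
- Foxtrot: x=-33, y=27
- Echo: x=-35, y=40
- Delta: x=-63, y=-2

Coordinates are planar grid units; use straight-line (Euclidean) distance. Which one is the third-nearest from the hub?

Echo

Distance to each, sorted:
Alpha: 25.1
Foxtrot: 42.2
Echo: 51.7
Bravo: 60.0
Charlie: 64.5
Delta: 66.4
The third-nearest is Echo at 51.7.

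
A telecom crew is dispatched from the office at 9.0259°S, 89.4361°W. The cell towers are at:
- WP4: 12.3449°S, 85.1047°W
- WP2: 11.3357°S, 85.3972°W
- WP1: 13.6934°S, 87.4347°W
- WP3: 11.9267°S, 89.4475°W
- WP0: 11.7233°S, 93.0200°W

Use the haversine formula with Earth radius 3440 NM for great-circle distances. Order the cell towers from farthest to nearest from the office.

WP4, WP1, WP2, WP0, WP3

Computing each great-circle distance from 9.0259°S, 89.4361°W:
WP4 12.3449°S, 85.1047°W: 324.0 NM
WP1 13.6934°S, 87.4347°W: 304.0 NM
WP2 11.3357°S, 85.3972°W: 276.0 NM
WP0 11.7233°S, 93.0200°W: 266.5 NM
WP3 11.9267°S, 89.4475°W: 174.2 NM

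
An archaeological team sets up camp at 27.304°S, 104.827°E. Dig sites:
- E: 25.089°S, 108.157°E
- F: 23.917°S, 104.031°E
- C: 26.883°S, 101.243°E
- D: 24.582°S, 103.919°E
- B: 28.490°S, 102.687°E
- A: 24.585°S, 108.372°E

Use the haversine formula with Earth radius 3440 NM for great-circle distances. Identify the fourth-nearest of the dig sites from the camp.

Distance to each, sorted:
B: 134.0 NM
D: 170.6 NM
C: 193.2 NM
F: 207.9 NM
E: 223.3 NM
A: 251.5 NM
The fourth-nearest is F at 207.9 NM.

F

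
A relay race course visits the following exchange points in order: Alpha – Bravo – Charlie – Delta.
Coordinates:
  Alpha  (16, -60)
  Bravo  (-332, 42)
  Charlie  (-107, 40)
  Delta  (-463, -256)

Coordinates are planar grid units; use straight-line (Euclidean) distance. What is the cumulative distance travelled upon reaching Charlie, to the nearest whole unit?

588

Leg distances:
Alpha→Bravo: 362.6  (cumulative 362.6)
Bravo→Charlie: 225.0  (cumulative 587.6)
Cumulative distance at Charlie ≈ 588.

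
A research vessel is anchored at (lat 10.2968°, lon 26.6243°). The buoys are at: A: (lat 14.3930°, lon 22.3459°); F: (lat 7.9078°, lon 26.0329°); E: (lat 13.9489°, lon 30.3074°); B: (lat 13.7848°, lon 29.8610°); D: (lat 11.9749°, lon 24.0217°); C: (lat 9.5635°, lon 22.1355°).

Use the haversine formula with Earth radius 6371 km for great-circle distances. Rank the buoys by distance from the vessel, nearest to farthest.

Distances from the vessel:
F (lat 7.9078°, lon 26.0329°): 273.5 km
D (lat 11.9749°, lon 24.0217°): 339.8 km
C (lat 9.5635°, lon 22.1355°): 498.4 km
B (lat 13.7848°, lon 29.8610°): 523.7 km
E (lat 13.9489°, lon 30.3074°): 570.2 km
A (lat 14.3930°, lon 22.3459°): 650.6 km

F, D, C, B, E, A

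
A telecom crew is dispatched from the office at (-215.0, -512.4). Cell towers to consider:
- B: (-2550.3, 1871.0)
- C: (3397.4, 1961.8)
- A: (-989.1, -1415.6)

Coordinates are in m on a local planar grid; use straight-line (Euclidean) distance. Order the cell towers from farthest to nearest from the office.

Distance from the office at (-215.0, -512.4) to each:
C (3397.4, 1961.8): 4378.5 m
B (-2550.3, 1871.0): 3336.8 m
A (-989.1, -1415.6): 1189.5 m

C, B, A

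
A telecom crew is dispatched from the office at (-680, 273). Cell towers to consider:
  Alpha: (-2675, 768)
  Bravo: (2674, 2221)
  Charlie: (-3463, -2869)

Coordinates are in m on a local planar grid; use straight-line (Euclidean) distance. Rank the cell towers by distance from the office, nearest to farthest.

Alpha, Bravo, Charlie

Distance from the office at (-680, 273) to each:
Alpha (-2675, 768): 2055.5 m
Bravo (2674, 2221): 3878.7 m
Charlie (-3463, -2869): 4197.3 m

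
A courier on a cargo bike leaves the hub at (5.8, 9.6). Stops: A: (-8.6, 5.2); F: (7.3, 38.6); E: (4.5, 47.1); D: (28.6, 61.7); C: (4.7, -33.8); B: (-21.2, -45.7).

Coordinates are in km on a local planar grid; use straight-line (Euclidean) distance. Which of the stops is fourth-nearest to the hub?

Distance to each, sorted:
A: 15.1 km
F: 29.0 km
E: 37.5 km
C: 43.4 km
D: 56.9 km
B: 61.5 km
The fourth-nearest is C at 43.4 km.

C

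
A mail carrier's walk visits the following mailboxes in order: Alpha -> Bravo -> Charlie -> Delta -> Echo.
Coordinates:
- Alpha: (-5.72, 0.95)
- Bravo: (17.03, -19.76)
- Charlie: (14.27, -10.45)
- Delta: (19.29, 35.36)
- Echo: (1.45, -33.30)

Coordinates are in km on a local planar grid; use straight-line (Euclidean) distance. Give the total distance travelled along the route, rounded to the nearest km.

Leg distances:
Alpha→Bravo: 30.8 km  (cumulative 30.8 km)
Bravo→Charlie: 9.7 km  (cumulative 40.5 km)
Charlie→Delta: 46.1 km  (cumulative 86.6 km)
Delta→Echo: 70.9 km  (cumulative 157.5 km)
Total route length ≈ 157 km.

157 km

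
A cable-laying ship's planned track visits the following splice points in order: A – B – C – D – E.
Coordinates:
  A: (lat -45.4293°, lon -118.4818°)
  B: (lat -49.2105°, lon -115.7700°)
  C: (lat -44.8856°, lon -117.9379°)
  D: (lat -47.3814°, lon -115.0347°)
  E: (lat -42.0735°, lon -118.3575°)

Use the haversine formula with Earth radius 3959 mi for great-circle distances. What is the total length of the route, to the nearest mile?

1229 mi

Leg distances:
A→B: 290.5 mi  (cumulative 290.5 mi)
B→C: 315.8 mi  (cumulative 606.2 mi)
C→D: 221.5 mi  (cumulative 827.7 mi)
D→E: 401.3 mi  (cumulative 1229.0 mi)
Total route length ≈ 1229 mi.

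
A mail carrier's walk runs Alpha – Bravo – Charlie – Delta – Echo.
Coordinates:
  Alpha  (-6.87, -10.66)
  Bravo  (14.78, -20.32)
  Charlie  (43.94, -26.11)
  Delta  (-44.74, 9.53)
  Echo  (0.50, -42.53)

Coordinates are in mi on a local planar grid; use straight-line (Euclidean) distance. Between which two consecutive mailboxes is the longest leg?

Charlie–Delta

Leg distances:
Alpha→Bravo: 23.7 mi
Bravo→Charlie: 29.7 mi
Charlie→Delta: 95.6 mi
Delta→Echo: 69.0 mi
The longest leg is Charlie–Delta at 95.6 mi.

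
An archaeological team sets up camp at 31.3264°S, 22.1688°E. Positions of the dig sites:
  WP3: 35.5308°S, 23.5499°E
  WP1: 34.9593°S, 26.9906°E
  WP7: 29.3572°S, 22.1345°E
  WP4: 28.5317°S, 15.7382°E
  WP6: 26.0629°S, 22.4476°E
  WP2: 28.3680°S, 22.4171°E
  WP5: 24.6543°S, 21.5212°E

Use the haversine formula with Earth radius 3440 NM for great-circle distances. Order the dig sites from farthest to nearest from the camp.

Distances from the camp:
WP5 24.6543°S, 21.5212°E: 402.1 NM
WP4 28.5317°S, 15.7382°E: 374.2 NM
WP1 34.9593°S, 26.9906°E: 326.0 NM
WP6 26.0629°S, 22.4476°E: 316.4 NM
WP3 35.5308°S, 23.5499°E: 261.7 NM
WP2 28.3680°S, 22.4171°E: 178.1 NM
WP7 29.3572°S, 22.1345°E: 118.2 NM

WP5, WP4, WP1, WP6, WP3, WP2, WP7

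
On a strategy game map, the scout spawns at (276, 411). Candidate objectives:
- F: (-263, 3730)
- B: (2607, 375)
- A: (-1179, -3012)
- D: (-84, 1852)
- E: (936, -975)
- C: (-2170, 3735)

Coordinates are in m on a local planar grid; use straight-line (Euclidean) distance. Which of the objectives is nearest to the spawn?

Distance to each, sorted:
D: 1485.3 m
E: 1535.1 m
B: 2331.3 m
F: 3362.5 m
A: 3719.4 m
C: 4127.0 m
The nearest is D at 1485.3 m.

D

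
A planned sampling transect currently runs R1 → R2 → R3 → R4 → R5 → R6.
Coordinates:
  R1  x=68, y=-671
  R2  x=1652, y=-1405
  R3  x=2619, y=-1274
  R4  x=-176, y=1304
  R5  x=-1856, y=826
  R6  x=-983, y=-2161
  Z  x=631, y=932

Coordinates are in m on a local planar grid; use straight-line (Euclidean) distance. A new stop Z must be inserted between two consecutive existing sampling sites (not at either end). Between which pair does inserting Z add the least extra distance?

between R3 and R4

Added distance for inserting Z between each consecutive pair:
R1–R2: 2503.5 m
R2–R3: 4544.1 m
R3–R4: 55.8 m
R4–R5: 1631.2 m
R5–R6: 2866.1 m
Smallest added distance is 55.8 m, inserting between R3 and R4.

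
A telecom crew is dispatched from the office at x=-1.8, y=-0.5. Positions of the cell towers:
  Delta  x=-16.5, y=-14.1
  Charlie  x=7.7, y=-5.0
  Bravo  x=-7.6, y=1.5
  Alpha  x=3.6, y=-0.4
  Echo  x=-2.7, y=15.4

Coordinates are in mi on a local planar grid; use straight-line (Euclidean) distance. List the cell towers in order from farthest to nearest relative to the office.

Computing each straight-line distance from x=-1.8, y=-0.5:
Delta x=-16.5, y=-14.1: 20.0 mi
Echo x=-2.7, y=15.4: 15.9 mi
Charlie x=7.7, y=-5.0: 10.5 mi
Bravo x=-7.6, y=1.5: 6.1 mi
Alpha x=3.6, y=-0.4: 5.4 mi

Delta, Echo, Charlie, Bravo, Alpha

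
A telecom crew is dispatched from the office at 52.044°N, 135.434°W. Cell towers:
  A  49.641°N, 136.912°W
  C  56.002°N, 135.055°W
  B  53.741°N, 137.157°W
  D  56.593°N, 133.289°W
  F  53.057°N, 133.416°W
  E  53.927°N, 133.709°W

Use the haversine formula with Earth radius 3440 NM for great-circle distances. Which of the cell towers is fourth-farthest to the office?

Distance to each, sorted:
D: 283.2 NM
C: 238.0 NM
A: 154.8 NM
E: 129.1 NM
B: 119.5 NM
F: 95.5 NM
The fourth-farthest is E at 129.1 NM.

E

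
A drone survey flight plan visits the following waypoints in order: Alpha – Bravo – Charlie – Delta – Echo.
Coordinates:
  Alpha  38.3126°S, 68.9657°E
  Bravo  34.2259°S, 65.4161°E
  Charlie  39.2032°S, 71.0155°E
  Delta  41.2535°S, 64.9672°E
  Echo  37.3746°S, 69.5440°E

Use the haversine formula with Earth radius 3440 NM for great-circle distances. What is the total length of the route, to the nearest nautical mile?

Leg distances:
Alpha→Bravo: 299.5 NM  (cumulative 299.5 NM)
Bravo→Charlie: 402.2 NM  (cumulative 701.7 NM)
Charlie→Delta: 303.3 NM  (cumulative 1005.0 NM)
Delta→Echo: 315.2 NM  (cumulative 1320.2 NM)
Total route length ≈ 1320 NM.

1320 NM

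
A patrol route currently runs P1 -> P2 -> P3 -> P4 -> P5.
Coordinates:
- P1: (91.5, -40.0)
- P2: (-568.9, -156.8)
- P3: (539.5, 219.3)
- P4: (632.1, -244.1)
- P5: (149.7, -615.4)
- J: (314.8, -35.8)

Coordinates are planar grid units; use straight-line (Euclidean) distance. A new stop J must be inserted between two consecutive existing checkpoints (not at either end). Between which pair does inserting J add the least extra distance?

between P2 and P3

Added distance for inserting J between each consecutive pair:
P1–P2: 444.6
P2–P3: 61.4
P3–P4: 247.0
P4–P5: 373.5
Smallest added distance is 61.4, inserting between P2 and P3.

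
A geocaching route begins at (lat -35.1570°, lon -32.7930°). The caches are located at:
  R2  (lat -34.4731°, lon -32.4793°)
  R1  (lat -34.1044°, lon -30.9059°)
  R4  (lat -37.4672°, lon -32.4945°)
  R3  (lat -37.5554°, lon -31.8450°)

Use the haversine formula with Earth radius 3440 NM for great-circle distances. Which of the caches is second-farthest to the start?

Distances from the start ((lat -35.1570°, lon -32.7930°)):
R3: 151.1 NM
R4: 139.5 NM
R1: 112.6 NM
R2: 43.9 NM
The second-farthest is R4 at 139.5 NM.

R4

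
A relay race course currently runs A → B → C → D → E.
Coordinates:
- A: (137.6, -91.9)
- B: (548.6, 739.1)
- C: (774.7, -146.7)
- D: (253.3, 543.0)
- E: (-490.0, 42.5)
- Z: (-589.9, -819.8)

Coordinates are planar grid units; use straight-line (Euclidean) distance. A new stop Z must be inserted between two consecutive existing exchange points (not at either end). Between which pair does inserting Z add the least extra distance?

between D and E

Added distance for inserting Z between each consecutive pair:
A–B: 2032.4
B–C: 2537.8
C–D: 2259.5
D–E: 1574.5
Smallest added distance is 1574.5, inserting between D and E.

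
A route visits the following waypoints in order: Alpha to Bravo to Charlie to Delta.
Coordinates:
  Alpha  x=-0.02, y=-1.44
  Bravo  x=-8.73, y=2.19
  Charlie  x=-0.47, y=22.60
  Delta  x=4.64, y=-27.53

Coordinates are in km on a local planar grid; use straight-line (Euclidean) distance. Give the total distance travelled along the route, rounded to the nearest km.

Leg distances:
Alpha→Bravo: 9.4 km  (cumulative 9.4 km)
Bravo→Charlie: 22.0 km  (cumulative 31.5 km)
Charlie→Delta: 50.4 km  (cumulative 81.8 km)
Total route length ≈ 82 km.

82 km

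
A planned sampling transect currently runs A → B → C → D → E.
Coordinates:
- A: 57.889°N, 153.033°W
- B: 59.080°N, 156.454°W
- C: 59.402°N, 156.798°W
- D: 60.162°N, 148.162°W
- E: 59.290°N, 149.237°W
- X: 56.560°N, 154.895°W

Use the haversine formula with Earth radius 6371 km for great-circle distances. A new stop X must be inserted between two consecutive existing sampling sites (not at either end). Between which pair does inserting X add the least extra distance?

between A and B

Added distance for inserting X between each consecutive pair:
A–B: 241.6 km
B–C: 589.5 km
C–D: 405.5 km
D–E: 897.4 km
Smallest added distance is 241.6 km, inserting between A and B.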